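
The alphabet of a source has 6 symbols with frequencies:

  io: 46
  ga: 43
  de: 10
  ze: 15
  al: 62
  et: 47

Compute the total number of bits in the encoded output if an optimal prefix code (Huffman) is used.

Build the Huffman tree bottom-up:
merge de(10) and ze(15): 25
merge 25 and ga(43): 68
merge io(46) and et(47): 93
merge al(62) and 68: 130
merge 93 and 130: 223
Total encoded bits = sum of merged weights = 25 + 68 + 93 + 130 + 223 = 539.

539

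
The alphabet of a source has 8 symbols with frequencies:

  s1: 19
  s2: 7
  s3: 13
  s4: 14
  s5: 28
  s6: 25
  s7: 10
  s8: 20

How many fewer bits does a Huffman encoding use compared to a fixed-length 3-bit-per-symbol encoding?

Fixed-length: 3 bits × 136 symbols = 408 bits.
Huffman merges:
combine s2(7), s7(10) → 17
combine s3(13), s4(14) → 27
combine 17, s1(19) → 36
combine s8(20), s6(25) → 45
combine 27, s5(28) → 55
combine 36, 45 → 81
combine 55, 81 → 136
Huffman total = 17 + 27 + 36 + 45 + 55 + 81 + 136 = 397 bits.
Saving = 408 − 397 = 11 bits.

11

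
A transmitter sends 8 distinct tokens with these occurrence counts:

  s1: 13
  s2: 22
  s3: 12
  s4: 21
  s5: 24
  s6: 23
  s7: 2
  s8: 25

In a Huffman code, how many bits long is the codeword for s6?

3

Repeatedly merge the two smallest:
s7(2) + s3(12) → 14
s1(13) + 14 → 27
s4(21) + s2(22) → 43
s6(23) + s5(24) → 47
s8(25) + 27 → 52
43 + 47 → 90
52 + 90 → 142
s6's leaf is at depth 3, giving a 3-bit codeword.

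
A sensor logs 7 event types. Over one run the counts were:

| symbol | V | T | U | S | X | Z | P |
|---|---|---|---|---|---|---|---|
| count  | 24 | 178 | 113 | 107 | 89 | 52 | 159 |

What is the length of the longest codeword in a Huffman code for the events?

4

Merge the two lowest-weight nodes at each step:
V(24) + Z(52) → 76
76 + X(89) → 165
S(107) + U(113) → 220
P(159) + 165 → 324
T(178) + 220 → 398
324 + 398 → 722
The rarest symbols sit at the bottom; the longest codeword is 4 bits.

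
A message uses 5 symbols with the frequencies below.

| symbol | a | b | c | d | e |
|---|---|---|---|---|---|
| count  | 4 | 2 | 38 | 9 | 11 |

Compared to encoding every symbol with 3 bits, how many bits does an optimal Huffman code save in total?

Fixed-length: 3 bits × 64 symbols = 192 bits.
Huffman merges:
b(2) + a(4) → 6
6 + d(9) → 15
e(11) + 15 → 26
26 + c(38) → 64
Huffman total = 6 + 15 + 26 + 64 = 111 bits.
Saving = 192 − 111 = 81 bits.

81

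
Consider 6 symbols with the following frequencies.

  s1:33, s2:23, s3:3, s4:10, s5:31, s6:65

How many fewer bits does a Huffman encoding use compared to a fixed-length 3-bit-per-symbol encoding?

Fixed-length: 3 bits × 165 symbols = 495 bits.
Huffman merges:
s3(3) + s4(10) → 13
13 + s2(23) → 36
s5(31) + s1(33) → 64
36 + 64 → 100
s6(65) + 100 → 165
Huffman total = 13 + 36 + 64 + 100 + 165 = 378 bits.
Saving = 495 − 378 = 117 bits.

117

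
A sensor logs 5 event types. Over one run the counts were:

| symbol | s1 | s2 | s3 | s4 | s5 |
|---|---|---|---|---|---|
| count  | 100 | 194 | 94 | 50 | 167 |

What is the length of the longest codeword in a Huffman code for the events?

Merge the two lowest-weight nodes at each step:
s4(50) + s3(94) → 144
s1(100) + 144 → 244
s5(167) + s2(194) → 361
244 + 361 → 605
Maximum depth reached is 3.

3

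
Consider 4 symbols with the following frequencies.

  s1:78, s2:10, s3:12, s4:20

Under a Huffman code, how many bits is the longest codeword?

3

Merge the two lowest-weight nodes at each step:
combine s2(10), s3(12) → 22
combine s4(20), 22 → 42
combine 42, s1(78) → 120
The first pair merged (s2, s3) ends up deepest, at depth 3.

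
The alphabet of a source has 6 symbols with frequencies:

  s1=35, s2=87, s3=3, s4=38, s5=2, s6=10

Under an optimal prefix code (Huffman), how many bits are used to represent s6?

4

Build the tree from the bottom:
merge s5(2) and s3(3): 5
merge 5 and s6(10): 15
merge 15 and s1(35): 50
merge s4(38) and 50: 88
merge s2(87) and 88: 175
s6's leaf is at depth 4, giving a 4-bit codeword.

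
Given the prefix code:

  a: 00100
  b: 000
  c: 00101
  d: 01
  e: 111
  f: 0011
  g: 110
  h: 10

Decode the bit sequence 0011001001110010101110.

faecdg

Read left to right; each codeword is recognised as soon as it completes (prefix code):
  0011→f | 00100→a | 111→e | 00101→c | 01→d | 110→g
Decoded message: faecdg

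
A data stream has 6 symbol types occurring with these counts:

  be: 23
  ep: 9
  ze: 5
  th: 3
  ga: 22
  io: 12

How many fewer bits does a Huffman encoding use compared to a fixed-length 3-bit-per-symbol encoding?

49

Fixed-length: 3 bits × 74 symbols = 222 bits.
Huffman merges:
merge th(3) and ze(5): 8
merge 8 and ep(9): 17
merge io(12) and 17: 29
merge ga(22) and be(23): 45
merge 29 and 45: 74
Huffman total = 8 + 17 + 29 + 45 + 74 = 173 bits.
Saving = 222 − 173 = 49 bits.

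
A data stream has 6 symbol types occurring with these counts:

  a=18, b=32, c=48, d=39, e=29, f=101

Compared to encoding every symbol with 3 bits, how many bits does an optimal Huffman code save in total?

155

Fixed-length: 3 bits × 267 symbols = 801 bits.
Huffman merges:
a(18) + e(29) → 47
b(32) + d(39) → 71
47 + c(48) → 95
71 + 95 → 166
f(101) + 166 → 267
Huffman total = 47 + 71 + 95 + 166 + 267 = 646 bits.
Saving = 801 − 646 = 155 bits.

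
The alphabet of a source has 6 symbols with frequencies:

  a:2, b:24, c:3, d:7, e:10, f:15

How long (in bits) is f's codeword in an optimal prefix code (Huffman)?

Huffman merges, smallest pair first:
combine a(2), c(3) → 5
combine 5, d(7) → 12
combine e(10), 12 → 22
combine f(15), 22 → 37
combine b(24), 37 → 61
f sits 2 levels below the root, so its codeword is 2 bits.

2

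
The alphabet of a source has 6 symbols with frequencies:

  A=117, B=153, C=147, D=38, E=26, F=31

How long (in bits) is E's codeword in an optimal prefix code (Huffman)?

Build the tree from the bottom:
merge E(26) and F(31): 57
merge D(38) and 57: 95
merge 95 and A(117): 212
merge C(147) and B(153): 300
merge 212 and 300: 512
E's leaf is at depth 4, giving a 4-bit codeword.

4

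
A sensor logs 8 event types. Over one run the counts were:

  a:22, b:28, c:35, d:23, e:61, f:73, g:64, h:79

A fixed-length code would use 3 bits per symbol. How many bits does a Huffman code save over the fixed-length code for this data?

44

Fixed-length: 3 bits × 385 symbols = 1155 bits.
Huffman merges:
merge a(22) and d(23): 45
merge b(28) and c(35): 63
merge 45 and e(61): 106
merge 63 and g(64): 127
merge f(73) and h(79): 152
merge 106 and 127: 233
merge 152 and 233: 385
Huffman total = 45 + 63 + 106 + 127 + 152 + 233 + 385 = 1111 bits.
Saving = 1155 − 1111 = 44 bits.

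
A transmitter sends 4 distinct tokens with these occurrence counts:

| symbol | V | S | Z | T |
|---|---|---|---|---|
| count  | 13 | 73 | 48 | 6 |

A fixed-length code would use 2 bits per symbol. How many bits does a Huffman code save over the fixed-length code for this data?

54

Fixed-length: 2 bits × 140 symbols = 280 bits.
Huffman merges:
merge T(6) and V(13): 19
merge 19 and Z(48): 67
merge 67 and S(73): 140
Huffman total = 19 + 67 + 140 = 226 bits.
Saving = 280 − 226 = 54 bits.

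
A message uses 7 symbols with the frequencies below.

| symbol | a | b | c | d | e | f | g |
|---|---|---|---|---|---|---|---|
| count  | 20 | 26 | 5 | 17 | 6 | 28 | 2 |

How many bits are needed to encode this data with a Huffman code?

Merge the two smallest weights repeatedly:
combine g(2), c(5) → 7
combine e(6), 7 → 13
combine 13, d(17) → 30
combine a(20), b(26) → 46
combine f(28), 30 → 58
combine 46, 58 → 104
The encoded length is the sum of every internal node's weight: 7 + 13 + 30 + 46 + 58 + 104 = 258 bits.

258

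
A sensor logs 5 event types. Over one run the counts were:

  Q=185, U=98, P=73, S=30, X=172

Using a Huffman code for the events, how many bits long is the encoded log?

Greedily combine the two least-frequent nodes:
combine S(30), P(73) → 103
combine U(98), 103 → 201
combine X(172), Q(185) → 357
combine 201, 357 → 558
The encoded length is the sum of every internal node's weight: 103 + 201 + 357 + 558 = 1219 bits.

1219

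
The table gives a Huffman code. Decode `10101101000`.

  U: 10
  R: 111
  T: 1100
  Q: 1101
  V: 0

UUQVVV

Read left to right; each codeword is recognised as soon as it completes (prefix code):
  10→U | 10→U | 1101→Q | 0→V | 0→V | 0→V
Decoded message: UUQVVV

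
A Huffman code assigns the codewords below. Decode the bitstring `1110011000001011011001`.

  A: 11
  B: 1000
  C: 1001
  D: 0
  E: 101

Read left to right; each codeword is recognised as soon as it completes (prefix code):
  11→A | 1001→C | 1000→B | 0→D | 0→D | 101→E | 101→E | 1001→C
Decoded message: ACBDDEEC

ACBDDEEC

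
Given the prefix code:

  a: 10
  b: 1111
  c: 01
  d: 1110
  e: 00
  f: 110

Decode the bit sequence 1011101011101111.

adadb

Read left to right; each codeword is recognised as soon as it completes (prefix code):
  10→a | 1110→d | 10→a | 1110→d | 1111→b
Decoded message: adadb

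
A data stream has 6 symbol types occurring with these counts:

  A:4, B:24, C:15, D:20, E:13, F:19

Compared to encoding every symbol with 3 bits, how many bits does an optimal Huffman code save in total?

Fixed-length: 3 bits × 95 symbols = 285 bits.
Huffman merges:
combine A(4), E(13) → 17
combine C(15), 17 → 32
combine F(19), D(20) → 39
combine B(24), 32 → 56
combine 39, 56 → 95
Huffman total = 17 + 32 + 39 + 56 + 95 = 239 bits.
Saving = 285 − 239 = 46 bits.

46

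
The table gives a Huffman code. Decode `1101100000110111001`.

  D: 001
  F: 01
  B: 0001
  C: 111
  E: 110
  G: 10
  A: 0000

EEAECD

Read left to right; each codeword is recognised as soon as it completes (prefix code):
  110→E | 110→E | 0000→A | 110→E | 111→C | 001→D
Decoded message: EEAECD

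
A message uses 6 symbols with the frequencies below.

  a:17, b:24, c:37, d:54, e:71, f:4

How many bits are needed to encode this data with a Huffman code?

Greedily combine the two least-frequent nodes:
combine f(4), a(17) → 21
combine 21, b(24) → 45
combine c(37), 45 → 82
combine d(54), e(71) → 125
combine 82, 125 → 207
The encoded length is the sum of every internal node's weight: 21 + 45 + 82 + 125 + 207 = 480 bits.

480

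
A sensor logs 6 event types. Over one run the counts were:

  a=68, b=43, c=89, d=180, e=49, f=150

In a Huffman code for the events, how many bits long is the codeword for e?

Repeatedly merge the two smallest:
b(43) + e(49) → 92
a(68) + c(89) → 157
92 + f(150) → 242
157 + d(180) → 337
242 + 337 → 579
e sits 3 levels below the root, so its codeword is 3 bits.

3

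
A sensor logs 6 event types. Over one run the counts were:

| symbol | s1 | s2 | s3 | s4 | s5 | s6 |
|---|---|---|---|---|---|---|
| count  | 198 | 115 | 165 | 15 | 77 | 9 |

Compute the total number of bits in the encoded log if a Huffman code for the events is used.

1283

Merge the two smallest weights repeatedly:
merge s6(9) and s4(15): 24
merge 24 and s5(77): 101
merge 101 and s2(115): 216
merge s3(165) and s1(198): 363
merge 216 and 363: 579
Each symbol's bit-cost is frequency × depth; summing gives 1283 bits (equivalently 24 + 101 + 216 + 363 + 579).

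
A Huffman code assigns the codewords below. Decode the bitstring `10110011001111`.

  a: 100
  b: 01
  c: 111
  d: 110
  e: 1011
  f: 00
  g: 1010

Read left to right; each codeword is recognised as soon as it completes (prefix code):
  1011→e | 00→f | 110→d | 01→b | 111→c
Decoded message: efdbc

efdbc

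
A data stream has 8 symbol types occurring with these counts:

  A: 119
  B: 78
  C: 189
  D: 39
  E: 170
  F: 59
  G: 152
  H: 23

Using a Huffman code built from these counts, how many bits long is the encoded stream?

Merge the two smallest weights repeatedly:
combine H(23), D(39) → 62
combine F(59), 62 → 121
combine B(78), A(119) → 197
combine 121, G(152) → 273
combine E(170), C(189) → 359
combine 197, 273 → 470
combine 359, 470 → 829
Each symbol's bit-cost is frequency × depth; summing gives 2311 bits (equivalently 62 + 121 + 197 + 273 + 359 + 470 + 829).

2311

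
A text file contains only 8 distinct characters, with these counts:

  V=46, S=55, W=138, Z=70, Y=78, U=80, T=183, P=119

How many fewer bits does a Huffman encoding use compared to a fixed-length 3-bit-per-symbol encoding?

Fixed-length: 3 bits × 769 symbols = 2307 bits.
Huffman merges:
merge V(46) and S(55): 101
merge Z(70) and Y(78): 148
merge U(80) and 101: 181
merge P(119) and W(138): 257
merge 148 and 181: 329
merge T(183) and 257: 440
merge 329 and 440: 769
Huffman total = 101 + 148 + 181 + 257 + 329 + 440 + 769 = 2225 bits.
Saving = 2307 − 2225 = 82 bits.

82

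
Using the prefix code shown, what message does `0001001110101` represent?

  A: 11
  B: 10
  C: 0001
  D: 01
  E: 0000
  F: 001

Read left to right; each codeword is recognised as soon as it completes (prefix code):
  0001→C | 001→F | 11→A | 01→D | 01→D
Decoded message: CFADD

CFADD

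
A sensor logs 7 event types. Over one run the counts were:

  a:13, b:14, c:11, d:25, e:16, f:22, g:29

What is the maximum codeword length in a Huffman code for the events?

4

Merge the two lowest-weight nodes at each step:
combine c(11), a(13) → 24
combine b(14), e(16) → 30
combine f(22), 24 → 46
combine d(25), g(29) → 54
combine 30, 46 → 76
combine 54, 76 → 130
Maximum depth reached is 4.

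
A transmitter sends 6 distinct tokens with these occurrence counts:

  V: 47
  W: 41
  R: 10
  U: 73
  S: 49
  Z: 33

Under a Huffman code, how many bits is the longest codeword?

Merge the two lowest-weight nodes at each step:
merge R(10) and Z(33): 43
merge W(41) and 43: 84
merge V(47) and S(49): 96
merge U(73) and 84: 157
merge 96 and 157: 253
The rarest symbols sit at the bottom; the longest codeword is 4 bits.

4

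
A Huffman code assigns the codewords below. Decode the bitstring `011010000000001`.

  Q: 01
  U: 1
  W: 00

Read left to right; each codeword is recognised as soon as it completes (prefix code):
  01→Q | 1→U | 01→Q | 00→W | 00→W | 00→W | 00→W | 01→Q
Decoded message: QUQWWWWQ

QUQWWWWQ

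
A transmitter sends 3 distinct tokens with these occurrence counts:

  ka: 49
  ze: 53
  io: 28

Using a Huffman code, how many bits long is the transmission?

Build the Huffman tree bottom-up:
combine io(28), ka(49) → 77
combine ze(53), 77 → 130
Total encoded bits = sum of merged weights = 77 + 130 = 207.

207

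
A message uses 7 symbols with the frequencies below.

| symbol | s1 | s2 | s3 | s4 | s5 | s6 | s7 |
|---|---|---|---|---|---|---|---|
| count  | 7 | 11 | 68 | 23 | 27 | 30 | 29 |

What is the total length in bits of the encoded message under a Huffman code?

Greedily combine the two least-frequent nodes:
merge s1(7) and s2(11): 18
merge 18 and s4(23): 41
merge s5(27) and s7(29): 56
merge s6(30) and 41: 71
merge 56 and s3(68): 124
merge 71 and 124: 195
Each symbol's bit-cost is frequency × depth; summing gives 505 bits (equivalently 18 + 41 + 56 + 71 + 124 + 195).

505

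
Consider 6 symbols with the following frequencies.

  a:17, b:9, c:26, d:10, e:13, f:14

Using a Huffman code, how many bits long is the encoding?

Build the Huffman tree bottom-up:
combine b(9), d(10) → 19
combine e(13), f(14) → 27
combine a(17), 19 → 36
combine c(26), 27 → 53
combine 36, 53 → 89
Each symbol's bit-cost is frequency × depth; summing gives 224 bits (equivalently 19 + 27 + 36 + 53 + 89).

224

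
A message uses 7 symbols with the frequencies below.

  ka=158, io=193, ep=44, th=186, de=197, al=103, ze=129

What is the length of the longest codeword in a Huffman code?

4

Merge the two lowest-weight nodes at each step:
merge ep(44) and al(103): 147
merge ze(129) and 147: 276
merge ka(158) and th(186): 344
merge io(193) and de(197): 390
merge 276 and 344: 620
merge 390 and 620: 1010
Maximum depth reached is 4.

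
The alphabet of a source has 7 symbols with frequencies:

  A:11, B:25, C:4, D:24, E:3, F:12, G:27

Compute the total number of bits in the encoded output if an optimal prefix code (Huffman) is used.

Greedily combine the two least-frequent nodes:
E(3) + C(4) → 7
7 + A(11) → 18
F(12) + 18 → 30
D(24) + B(25) → 49
G(27) + 30 → 57
49 + 57 → 106
The encoded length is the sum of every internal node's weight: 7 + 18 + 30 + 49 + 57 + 106 = 267 bits.

267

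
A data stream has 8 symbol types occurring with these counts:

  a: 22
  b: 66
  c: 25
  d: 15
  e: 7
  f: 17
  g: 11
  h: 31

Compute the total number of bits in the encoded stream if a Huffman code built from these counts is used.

534

Greedily combine the two least-frequent nodes:
merge e(7) and g(11): 18
merge d(15) and f(17): 32
merge 18 and a(22): 40
merge c(25) and h(31): 56
merge 32 and 40: 72
merge 56 and b(66): 122
merge 72 and 122: 194
Each symbol's bit-cost is frequency × depth; summing gives 534 bits (equivalently 18 + 32 + 40 + 56 + 72 + 122 + 194).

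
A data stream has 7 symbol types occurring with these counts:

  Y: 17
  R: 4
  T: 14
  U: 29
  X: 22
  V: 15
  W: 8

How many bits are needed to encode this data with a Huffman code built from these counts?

Merge the two smallest weights repeatedly:
merge R(4) and W(8): 12
merge 12 and T(14): 26
merge V(15) and Y(17): 32
merge X(22) and 26: 48
merge U(29) and 32: 61
merge 48 and 61: 109
Each symbol's bit-cost is frequency × depth; summing gives 288 bits (equivalently 12 + 26 + 32 + 48 + 61 + 109).

288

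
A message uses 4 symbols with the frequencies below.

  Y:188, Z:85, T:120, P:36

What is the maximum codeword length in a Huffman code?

Merge the two lowest-weight nodes at each step:
P(36) + Z(85) → 121
T(120) + 121 → 241
Y(188) + 241 → 429
The first pair merged (P, Z) ends up deepest, at depth 3.

3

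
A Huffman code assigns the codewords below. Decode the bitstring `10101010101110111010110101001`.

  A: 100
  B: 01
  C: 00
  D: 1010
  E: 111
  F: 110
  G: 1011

Read left to right; each codeword is recognised as soon as it completes (prefix code):
  1010→D | 1010→D | 1011→G | 1011→G | 1010→D | 110→F | 1010→D | 01→B
Decoded message: DDGGDFDB

DDGGDFDB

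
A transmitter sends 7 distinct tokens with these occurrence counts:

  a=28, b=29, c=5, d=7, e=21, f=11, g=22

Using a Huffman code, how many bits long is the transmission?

324

Merge the two smallest weights repeatedly:
merge c(5) and d(7): 12
merge f(11) and 12: 23
merge e(21) and g(22): 43
merge 23 and a(28): 51
merge b(29) and 43: 72
merge 51 and 72: 123
The encoded length is the sum of every internal node's weight: 12 + 23 + 43 + 51 + 72 + 123 = 324 bits.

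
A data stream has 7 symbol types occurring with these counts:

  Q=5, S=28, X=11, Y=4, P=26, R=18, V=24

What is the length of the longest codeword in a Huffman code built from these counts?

5

Merge the two lowest-weight nodes at each step:
combine Y(4), Q(5) → 9
combine 9, X(11) → 20
combine R(18), 20 → 38
combine V(24), P(26) → 50
combine S(28), 38 → 66
combine 50, 66 → 116
Maximum depth reached is 5.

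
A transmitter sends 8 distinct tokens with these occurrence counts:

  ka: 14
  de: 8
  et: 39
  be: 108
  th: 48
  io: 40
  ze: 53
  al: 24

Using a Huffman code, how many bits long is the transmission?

909

Build the Huffman tree bottom-up:
de(8) + ka(14) → 22
22 + al(24) → 46
et(39) + io(40) → 79
46 + th(48) → 94
ze(53) + 79 → 132
94 + be(108) → 202
132 + 202 → 334
Total encoded bits = sum of merged weights = 22 + 46 + 79 + 94 + 132 + 202 + 334 = 909.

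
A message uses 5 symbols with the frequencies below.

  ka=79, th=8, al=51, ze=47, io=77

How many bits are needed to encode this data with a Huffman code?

579

Build the Huffman tree bottom-up:
combine th(8), ze(47) → 55
combine al(51), 55 → 106
combine io(77), ka(79) → 156
combine 106, 156 → 262
Total encoded bits = sum of merged weights = 55 + 106 + 156 + 262 = 579.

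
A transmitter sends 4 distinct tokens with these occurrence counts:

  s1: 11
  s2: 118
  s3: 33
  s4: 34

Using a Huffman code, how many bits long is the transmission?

318

Merge the two smallest weights repeatedly:
s1(11) + s3(33) → 44
s4(34) + 44 → 78
78 + s2(118) → 196
Each symbol's bit-cost is frequency × depth; summing gives 318 bits (equivalently 44 + 78 + 196).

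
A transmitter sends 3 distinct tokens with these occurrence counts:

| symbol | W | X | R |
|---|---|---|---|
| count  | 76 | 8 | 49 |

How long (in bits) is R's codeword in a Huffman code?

Huffman merges, smallest pair first:
merge X(8) and R(49): 57
merge 57 and W(76): 133
R's leaf is at depth 2, giving a 2-bit codeword.

2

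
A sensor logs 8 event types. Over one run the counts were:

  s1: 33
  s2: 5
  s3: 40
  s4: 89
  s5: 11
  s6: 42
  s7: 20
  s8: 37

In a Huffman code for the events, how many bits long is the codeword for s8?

3

Repeatedly merge the two smallest:
combine s2(5), s5(11) → 16
combine 16, s7(20) → 36
combine s1(33), 36 → 69
combine s8(37), s3(40) → 77
combine s6(42), 69 → 111
combine 77, s4(89) → 166
combine 111, 166 → 277
The subtree containing s8 is merged 3 times, so code length = 3.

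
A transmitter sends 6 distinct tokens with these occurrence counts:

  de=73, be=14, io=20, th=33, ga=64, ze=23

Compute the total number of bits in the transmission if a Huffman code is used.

Build the Huffman tree bottom-up:
be(14) + io(20) → 34
ze(23) + th(33) → 56
34 + 56 → 90
ga(64) + de(73) → 137
90 + 137 → 227
Each symbol's bit-cost is frequency × depth; summing gives 544 bits (equivalently 34 + 56 + 90 + 137 + 227).

544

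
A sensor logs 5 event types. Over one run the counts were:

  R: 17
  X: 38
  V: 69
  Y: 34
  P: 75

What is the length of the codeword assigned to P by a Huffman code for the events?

2

Build the tree from the bottom:
merge R(17) and Y(34): 51
merge X(38) and 51: 89
merge V(69) and P(75): 144
merge 89 and 144: 233
The subtree containing P is merged 2 times, so code length = 2.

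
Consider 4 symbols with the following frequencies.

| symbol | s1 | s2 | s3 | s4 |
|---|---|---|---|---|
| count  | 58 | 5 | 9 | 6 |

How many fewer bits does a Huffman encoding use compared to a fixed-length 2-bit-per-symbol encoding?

47

Fixed-length: 2 bits × 78 symbols = 156 bits.
Huffman merges:
combine s2(5), s4(6) → 11
combine s3(9), 11 → 20
combine 20, s1(58) → 78
Huffman total = 11 + 20 + 78 = 109 bits.
Saving = 156 − 109 = 47 bits.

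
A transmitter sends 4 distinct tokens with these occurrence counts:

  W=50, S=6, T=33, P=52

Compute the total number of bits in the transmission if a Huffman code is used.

269

Build the Huffman tree bottom-up:
S(6) + T(33) → 39
39 + W(50) → 89
P(52) + 89 → 141
The encoded length is the sum of every internal node's weight: 39 + 89 + 141 = 269 bits.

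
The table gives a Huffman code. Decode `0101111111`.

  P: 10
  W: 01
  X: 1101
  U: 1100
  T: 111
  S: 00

Read left to right; each codeword is recognised as soon as it completes (prefix code):
  01→W | 01→W | 111→T | 111→T
Decoded message: WWTT

WWTT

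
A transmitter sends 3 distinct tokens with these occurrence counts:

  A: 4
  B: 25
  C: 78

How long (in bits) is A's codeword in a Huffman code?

Repeatedly merge the two smallest:
merge A(4) and B(25): 29
merge 29 and C(78): 107
A's leaf is at depth 2, giving a 2-bit codeword.

2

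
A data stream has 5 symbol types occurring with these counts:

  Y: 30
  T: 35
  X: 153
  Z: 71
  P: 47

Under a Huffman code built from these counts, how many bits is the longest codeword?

4

Merge the two lowest-weight nodes at each step:
combine Y(30), T(35) → 65
combine P(47), 65 → 112
combine Z(71), 112 → 183
combine X(153), 183 → 336
Maximum depth reached is 4.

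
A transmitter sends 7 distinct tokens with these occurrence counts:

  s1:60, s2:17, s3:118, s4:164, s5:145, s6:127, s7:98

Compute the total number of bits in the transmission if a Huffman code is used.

1955

Greedily combine the two least-frequent nodes:
combine s2(17), s1(60) → 77
combine 77, s7(98) → 175
combine s3(118), s6(127) → 245
combine s5(145), s4(164) → 309
combine 175, 245 → 420
combine 309, 420 → 729
The encoded length is the sum of every internal node's weight: 77 + 175 + 245 + 309 + 420 + 729 = 1955 bits.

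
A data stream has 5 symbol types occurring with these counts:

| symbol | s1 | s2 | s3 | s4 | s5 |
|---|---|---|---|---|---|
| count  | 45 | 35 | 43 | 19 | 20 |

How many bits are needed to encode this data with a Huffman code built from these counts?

363

Merge the two smallest weights repeatedly:
combine s4(19), s5(20) → 39
combine s2(35), 39 → 74
combine s3(43), s1(45) → 88
combine 74, 88 → 162
Each symbol's bit-cost is frequency × depth; summing gives 363 bits (equivalently 39 + 74 + 88 + 162).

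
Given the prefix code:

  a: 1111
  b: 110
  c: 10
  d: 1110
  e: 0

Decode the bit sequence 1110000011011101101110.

deeeebdbd

Read left to right; each codeword is recognised as soon as it completes (prefix code):
  1110→d | 0→e | 0→e | 0→e | 0→e | 110→b | 1110→d | 110→b | 1110→d
Decoded message: deeeebdbd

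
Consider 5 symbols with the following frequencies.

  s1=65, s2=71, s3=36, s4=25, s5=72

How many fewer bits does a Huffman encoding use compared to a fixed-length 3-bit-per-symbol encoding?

Fixed-length: 3 bits × 269 symbols = 807 bits.
Huffman merges:
merge s4(25) and s3(36): 61
merge 61 and s1(65): 126
merge s2(71) and s5(72): 143
merge 126 and 143: 269
Huffman total = 61 + 126 + 143 + 269 = 599 bits.
Saving = 807 − 599 = 208 bits.

208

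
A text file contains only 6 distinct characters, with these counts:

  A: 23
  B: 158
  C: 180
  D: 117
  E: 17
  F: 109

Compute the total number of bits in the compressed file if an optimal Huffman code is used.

Greedily combine the two least-frequent nodes:
E(17) + A(23) → 40
40 + F(109) → 149
D(117) + 149 → 266
B(158) + C(180) → 338
266 + 338 → 604
Total encoded bits = sum of merged weights = 40 + 149 + 266 + 338 + 604 = 1397.

1397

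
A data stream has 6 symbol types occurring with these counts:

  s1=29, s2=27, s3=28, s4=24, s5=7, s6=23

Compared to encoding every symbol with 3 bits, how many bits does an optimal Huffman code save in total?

Fixed-length: 3 bits × 138 symbols = 414 bits.
Huffman merges:
combine s5(7), s6(23) → 30
combine s4(24), s2(27) → 51
combine s3(28), s1(29) → 57
combine 30, 51 → 81
combine 57, 81 → 138
Huffman total = 30 + 51 + 57 + 81 + 138 = 357 bits.
Saving = 414 − 357 = 57 bits.

57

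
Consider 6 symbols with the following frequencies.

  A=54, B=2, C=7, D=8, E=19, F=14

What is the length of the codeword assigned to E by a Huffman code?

Huffman merges, smallest pair first:
B(2) + C(7) → 9
D(8) + 9 → 17
F(14) + 17 → 31
E(19) + 31 → 50
50 + A(54) → 104
E sits 2 levels below the root, so its codeword is 2 bits.

2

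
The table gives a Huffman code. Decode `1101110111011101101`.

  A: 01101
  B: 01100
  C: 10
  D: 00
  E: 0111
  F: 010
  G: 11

GEEEA

Read left to right; each codeword is recognised as soon as it completes (prefix code):
  11→G | 0111→E | 0111→E | 0111→E | 01101→A
Decoded message: GEEEA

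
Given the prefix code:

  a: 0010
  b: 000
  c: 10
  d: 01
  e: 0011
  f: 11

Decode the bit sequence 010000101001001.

Read left to right; each codeword is recognised as soon as it completes (prefix code):
  01→d | 000→b | 01→d | 01→d | 0010→a | 01→d
Decoded message: dbddad

dbddad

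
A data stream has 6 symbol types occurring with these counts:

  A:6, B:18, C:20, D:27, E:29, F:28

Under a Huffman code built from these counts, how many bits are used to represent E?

2

Huffman merges, smallest pair first:
combine A(6), B(18) → 24
combine C(20), 24 → 44
combine D(27), F(28) → 55
combine E(29), 44 → 73
combine 55, 73 → 128
E sits 2 levels below the root, so its codeword is 2 bits.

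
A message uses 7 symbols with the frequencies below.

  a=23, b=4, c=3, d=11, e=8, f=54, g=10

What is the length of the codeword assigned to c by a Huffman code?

Repeatedly merge the two smallest:
merge c(3) and b(4): 7
merge 7 and e(8): 15
merge g(10) and d(11): 21
merge 15 and 21: 36
merge a(23) and 36: 59
merge f(54) and 59: 113
The subtree containing c is merged 5 times, so code length = 5.

5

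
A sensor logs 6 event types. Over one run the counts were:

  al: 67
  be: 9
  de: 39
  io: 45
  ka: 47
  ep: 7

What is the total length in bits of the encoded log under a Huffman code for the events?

499

Greedily combine the two least-frequent nodes:
combine ep(7), be(9) → 16
combine 16, de(39) → 55
combine io(45), ka(47) → 92
combine 55, al(67) → 122
combine 92, 122 → 214
Each symbol's bit-cost is frequency × depth; summing gives 499 bits (equivalently 16 + 55 + 92 + 122 + 214).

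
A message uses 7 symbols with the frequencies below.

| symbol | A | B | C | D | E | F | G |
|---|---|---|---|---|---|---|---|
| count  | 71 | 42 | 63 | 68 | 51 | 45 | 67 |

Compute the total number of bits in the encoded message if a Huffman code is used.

Greedily combine the two least-frequent nodes:
B(42) + F(45) → 87
E(51) + C(63) → 114
G(67) + D(68) → 135
A(71) + 87 → 158
114 + 135 → 249
158 + 249 → 407
Total encoded bits = sum of merged weights = 87 + 114 + 135 + 158 + 249 + 407 = 1150.

1150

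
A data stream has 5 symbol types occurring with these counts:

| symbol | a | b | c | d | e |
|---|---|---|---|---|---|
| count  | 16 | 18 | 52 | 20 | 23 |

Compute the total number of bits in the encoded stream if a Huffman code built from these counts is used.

Build the Huffman tree bottom-up:
merge a(16) and b(18): 34
merge d(20) and e(23): 43
merge 34 and 43: 77
merge c(52) and 77: 129
Total encoded bits = sum of merged weights = 34 + 43 + 77 + 129 = 283.

283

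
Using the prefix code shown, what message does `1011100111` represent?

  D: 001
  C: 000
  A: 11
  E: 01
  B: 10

Read left to right; each codeword is recognised as soon as it completes (prefix code):
  10→B | 11→A | 10→B | 01→E | 11→A
Decoded message: BABEA

BABEA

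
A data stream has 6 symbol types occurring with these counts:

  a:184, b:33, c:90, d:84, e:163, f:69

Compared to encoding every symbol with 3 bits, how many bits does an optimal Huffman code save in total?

Fixed-length: 3 bits × 623 symbols = 1869 bits.
Huffman merges:
merge b(33) and f(69): 102
merge d(84) and c(90): 174
merge 102 and e(163): 265
merge 174 and a(184): 358
merge 265 and 358: 623
Huffman total = 102 + 174 + 265 + 358 + 623 = 1522 bits.
Saving = 1869 − 1522 = 347 bits.

347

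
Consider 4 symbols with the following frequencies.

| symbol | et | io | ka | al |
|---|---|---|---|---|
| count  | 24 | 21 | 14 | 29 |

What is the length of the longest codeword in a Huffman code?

Merge the two lowest-weight nodes at each step:
ka(14) + io(21) → 35
et(24) + al(29) → 53
35 + 53 → 88
The rarest symbols sit at the bottom; the longest codeword is 2 bits.

2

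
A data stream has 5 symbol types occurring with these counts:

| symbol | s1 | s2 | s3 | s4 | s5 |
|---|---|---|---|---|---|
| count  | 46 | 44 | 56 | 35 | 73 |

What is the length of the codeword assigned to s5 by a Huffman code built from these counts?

2

Repeatedly merge the two smallest:
combine s4(35), s2(44) → 79
combine s1(46), s3(56) → 102
combine s5(73), 79 → 152
combine 102, 152 → 254
s5 sits 2 levels below the root, so its codeword is 2 bits.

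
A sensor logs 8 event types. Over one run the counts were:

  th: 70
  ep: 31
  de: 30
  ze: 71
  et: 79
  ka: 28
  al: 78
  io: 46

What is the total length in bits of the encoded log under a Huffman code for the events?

1277

Greedily combine the two least-frequent nodes:
ka(28) + de(30) → 58
ep(31) + io(46) → 77
58 + th(70) → 128
ze(71) + 77 → 148
al(78) + et(79) → 157
128 + 148 → 276
157 + 276 → 433
Total encoded bits = sum of merged weights = 58 + 77 + 128 + 148 + 157 + 276 + 433 = 1277.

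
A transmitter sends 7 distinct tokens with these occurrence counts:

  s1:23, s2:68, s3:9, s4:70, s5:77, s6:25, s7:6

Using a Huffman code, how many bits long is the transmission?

672

Merge the two smallest weights repeatedly:
s7(6) + s3(9) → 15
15 + s1(23) → 38
s6(25) + 38 → 63
63 + s2(68) → 131
s4(70) + s5(77) → 147
131 + 147 → 278
The encoded length is the sum of every internal node's weight: 15 + 38 + 63 + 131 + 147 + 278 = 672 bits.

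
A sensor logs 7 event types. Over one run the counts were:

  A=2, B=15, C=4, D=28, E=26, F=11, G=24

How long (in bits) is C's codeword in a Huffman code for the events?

Build the tree from the bottom:
merge A(2) and C(4): 6
merge 6 and F(11): 17
merge B(15) and 17: 32
merge G(24) and E(26): 50
merge D(28) and 32: 60
merge 50 and 60: 110
C's leaf is at depth 5, giving a 5-bit codeword.

5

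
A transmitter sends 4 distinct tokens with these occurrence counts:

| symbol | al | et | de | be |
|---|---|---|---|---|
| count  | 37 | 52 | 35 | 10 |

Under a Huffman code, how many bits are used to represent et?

1

Repeatedly merge the two smallest:
be(10) + de(35) → 45
al(37) + 45 → 82
et(52) + 82 → 134
et is a child of the root — depth 1, so its codeword is a single bit.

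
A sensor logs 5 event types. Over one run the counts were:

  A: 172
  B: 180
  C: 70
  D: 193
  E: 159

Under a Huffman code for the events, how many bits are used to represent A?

Repeatedly merge the two smallest:
combine C(70), E(159) → 229
combine A(172), B(180) → 352
combine D(193), 229 → 422
combine 352, 422 → 774
The subtree containing A is merged 2 times, so code length = 2.

2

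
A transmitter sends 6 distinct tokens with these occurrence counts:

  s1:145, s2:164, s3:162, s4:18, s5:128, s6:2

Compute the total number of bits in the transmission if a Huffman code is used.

1406

Build the Huffman tree bottom-up:
s6(2) + s4(18) → 20
20 + s5(128) → 148
s1(145) + 148 → 293
s3(162) + s2(164) → 326
293 + 326 → 619
The encoded length is the sum of every internal node's weight: 20 + 148 + 293 + 326 + 619 = 1406 bits.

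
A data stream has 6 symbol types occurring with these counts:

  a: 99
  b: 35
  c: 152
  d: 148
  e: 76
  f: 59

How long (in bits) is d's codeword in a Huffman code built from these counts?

2

Repeatedly merge the two smallest:
combine b(35), f(59) → 94
combine e(76), 94 → 170
combine a(99), d(148) → 247
combine c(152), 170 → 322
combine 247, 322 → 569
d's leaf is at depth 2, giving a 2-bit codeword.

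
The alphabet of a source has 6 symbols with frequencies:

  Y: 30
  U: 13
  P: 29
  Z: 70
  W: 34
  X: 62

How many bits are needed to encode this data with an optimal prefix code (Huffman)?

Build the Huffman tree bottom-up:
combine U(13), P(29) → 42
combine Y(30), W(34) → 64
combine 42, X(62) → 104
combine 64, Z(70) → 134
combine 104, 134 → 238
Each symbol's bit-cost is frequency × depth; summing gives 582 bits (equivalently 42 + 64 + 104 + 134 + 238).

582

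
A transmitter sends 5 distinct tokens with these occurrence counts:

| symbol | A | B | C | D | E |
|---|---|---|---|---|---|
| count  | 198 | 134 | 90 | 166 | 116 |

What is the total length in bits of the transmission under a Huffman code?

Merge the two smallest weights repeatedly:
C(90) + E(116) → 206
B(134) + D(166) → 300
A(198) + 206 → 404
300 + 404 → 704
Total encoded bits = sum of merged weights = 206 + 300 + 404 + 704 = 1614.

1614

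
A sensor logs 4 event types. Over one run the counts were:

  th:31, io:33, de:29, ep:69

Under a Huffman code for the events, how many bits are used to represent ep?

1

Huffman merges, smallest pair first:
merge de(29) and th(31): 60
merge io(33) and 60: 93
merge ep(69) and 93: 162
ep is merged only at the final step, so code length = 1.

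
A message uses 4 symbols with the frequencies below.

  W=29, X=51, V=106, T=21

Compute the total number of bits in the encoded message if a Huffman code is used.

Greedily combine the two least-frequent nodes:
T(21) + W(29) → 50
50 + X(51) → 101
101 + V(106) → 207
Total encoded bits = sum of merged weights = 50 + 101 + 207 = 358.

358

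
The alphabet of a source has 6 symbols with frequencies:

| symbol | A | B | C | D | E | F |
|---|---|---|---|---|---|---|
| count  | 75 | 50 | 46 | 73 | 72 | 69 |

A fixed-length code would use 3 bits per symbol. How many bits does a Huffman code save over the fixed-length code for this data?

Fixed-length: 3 bits × 385 symbols = 1155 bits.
Huffman merges:
C(46) + B(50) → 96
F(69) + E(72) → 141
D(73) + A(75) → 148
96 + 141 → 237
148 + 237 → 385
Huffman total = 96 + 141 + 148 + 237 + 385 = 1007 bits.
Saving = 1155 − 1007 = 148 bits.

148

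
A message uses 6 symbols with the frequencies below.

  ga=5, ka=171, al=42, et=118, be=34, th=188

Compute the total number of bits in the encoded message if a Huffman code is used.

1236

Merge the two smallest weights repeatedly:
merge ga(5) and be(34): 39
merge 39 and al(42): 81
merge 81 and et(118): 199
merge ka(171) and th(188): 359
merge 199 and 359: 558
The encoded length is the sum of every internal node's weight: 39 + 81 + 199 + 359 + 558 = 1236 bits.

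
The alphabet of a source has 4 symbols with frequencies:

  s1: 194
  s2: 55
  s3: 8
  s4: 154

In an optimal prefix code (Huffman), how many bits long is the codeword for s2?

Build the tree from the bottom:
s3(8) + s2(55) → 63
63 + s4(154) → 217
s1(194) + 217 → 411
The subtree containing s2 is merged 3 times, so code length = 3.

3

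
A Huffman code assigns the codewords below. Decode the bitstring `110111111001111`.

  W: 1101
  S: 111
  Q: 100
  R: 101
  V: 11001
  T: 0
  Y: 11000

WSVS

Read left to right; each codeword is recognised as soon as it completes (prefix code):
  1101→W | 111→S | 11001→V | 111→S
Decoded message: WSVS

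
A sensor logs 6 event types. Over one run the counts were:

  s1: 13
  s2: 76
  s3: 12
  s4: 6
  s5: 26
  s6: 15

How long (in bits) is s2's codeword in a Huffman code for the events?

Repeatedly merge the two smallest:
s4(6) + s3(12) → 18
s1(13) + s6(15) → 28
18 + s5(26) → 44
28 + 44 → 72
72 + s2(76) → 148
s2 is merged only at the final step, so code length = 1.

1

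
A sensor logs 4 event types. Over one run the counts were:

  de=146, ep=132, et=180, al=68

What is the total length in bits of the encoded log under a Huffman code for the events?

Greedily combine the two least-frequent nodes:
combine al(68), ep(132) → 200
combine de(146), et(180) → 326
combine 200, 326 → 526
The encoded length is the sum of every internal node's weight: 200 + 326 + 526 = 1052 bits.

1052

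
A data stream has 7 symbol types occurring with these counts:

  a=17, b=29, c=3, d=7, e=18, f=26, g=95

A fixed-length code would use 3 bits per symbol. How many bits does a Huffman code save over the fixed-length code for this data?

Fixed-length: 3 bits × 195 symbols = 585 bits.
Huffman merges:
c(3) + d(7) → 10
10 + a(17) → 27
e(18) + f(26) → 44
27 + b(29) → 56
44 + 56 → 100
g(95) + 100 → 195
Huffman total = 10 + 27 + 44 + 56 + 100 + 195 = 432 bits.
Saving = 585 − 432 = 153 bits.

153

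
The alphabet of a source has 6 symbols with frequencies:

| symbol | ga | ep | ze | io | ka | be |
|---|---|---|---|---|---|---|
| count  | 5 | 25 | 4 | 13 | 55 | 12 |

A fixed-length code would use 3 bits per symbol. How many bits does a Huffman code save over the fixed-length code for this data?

Fixed-length: 3 bits × 114 symbols = 342 bits.
Huffman merges:
combine ze(4), ga(5) → 9
combine 9, be(12) → 21
combine io(13), 21 → 34
combine ep(25), 34 → 59
combine ka(55), 59 → 114
Huffman total = 9 + 21 + 34 + 59 + 114 = 237 bits.
Saving = 342 − 237 = 105 bits.

105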